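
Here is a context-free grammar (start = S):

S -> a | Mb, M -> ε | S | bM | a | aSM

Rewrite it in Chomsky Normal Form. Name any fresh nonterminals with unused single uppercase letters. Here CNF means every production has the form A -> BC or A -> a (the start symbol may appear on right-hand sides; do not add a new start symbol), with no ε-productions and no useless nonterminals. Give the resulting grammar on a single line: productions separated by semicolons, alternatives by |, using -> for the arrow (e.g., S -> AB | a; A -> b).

Nullable: {M}; after ε-elimination: S -> a | b | Mb; M -> S | a | b | aS | bM | aSM.
After unit-elimination: S -> a | b | Mb; M -> a | b | Mb | aS | bM | aSM.
TERM: introduce B -> a, A -> b and substitute in every rule of length ≥2.
BIN: M -> BSM becomes M -> BC, C -> SM.

S -> a | b | MA; A -> b; B -> a; C -> SM; M -> a | b | AM | BC | BS | MA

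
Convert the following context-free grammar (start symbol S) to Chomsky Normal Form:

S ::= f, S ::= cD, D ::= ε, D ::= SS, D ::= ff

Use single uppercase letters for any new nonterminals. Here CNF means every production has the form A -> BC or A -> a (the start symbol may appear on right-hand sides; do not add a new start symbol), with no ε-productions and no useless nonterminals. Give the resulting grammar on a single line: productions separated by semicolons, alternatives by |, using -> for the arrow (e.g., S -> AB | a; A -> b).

Nullable: {D}; after ε-elimination: S -> c | f | cD; D -> SS | ff.
No unit productions to eliminate.
TERM: introduce B -> c, A -> f and substitute in every rule of length ≥2.

S -> c | f | BD; A -> f; B -> c; D -> AA | SS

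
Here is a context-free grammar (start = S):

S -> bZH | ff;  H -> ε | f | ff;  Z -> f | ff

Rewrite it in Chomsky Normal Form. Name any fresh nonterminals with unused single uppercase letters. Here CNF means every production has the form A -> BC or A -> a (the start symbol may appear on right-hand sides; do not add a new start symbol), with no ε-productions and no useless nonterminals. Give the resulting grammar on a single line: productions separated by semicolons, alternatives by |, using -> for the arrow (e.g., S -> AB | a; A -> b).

S -> AA | BC | BZ; A -> f; B -> b; C -> ZH; H -> f | AA; Z -> f | AA

Nullable: {H}; after ε-elimination: S -> bZ | ff | bZH; H -> f | ff; Z -> f | ff.
No unit productions to eliminate.
TERM: introduce B -> b, A -> f and substitute in every rule of length ≥2.
BIN: S -> BZH becomes S -> BC, C -> ZH.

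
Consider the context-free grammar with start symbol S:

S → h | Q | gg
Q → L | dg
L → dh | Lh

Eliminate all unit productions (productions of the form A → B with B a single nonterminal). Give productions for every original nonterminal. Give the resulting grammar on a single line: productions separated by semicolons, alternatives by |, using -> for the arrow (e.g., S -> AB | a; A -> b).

S -> h | Lh | dg | dh | gg; L -> Lh | dh; Q -> Lh | dg | dh

Unit productions: Q->L, S->Q.
Unit pairs (A ⇒* B via units): (Q,L), (S,L), (S,Q).
S: inherits non-unit rules of {L, Q, S} → Lh | dg | dh | gg | h.
L: inherits non-unit rules of {L} → Lh | dh.
Q: inherits non-unit rules of {L, Q} → Lh | dg | dh.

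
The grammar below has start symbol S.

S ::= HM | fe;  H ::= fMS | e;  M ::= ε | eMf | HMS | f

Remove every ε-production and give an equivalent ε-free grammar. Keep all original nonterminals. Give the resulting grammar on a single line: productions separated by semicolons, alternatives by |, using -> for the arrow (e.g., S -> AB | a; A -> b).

S -> H | HM | fe; H -> e | fS | fMS; M -> f | HS | ef | HMS | eMf

Nullable set: {M}.
S -> HM: M nullable, giving H | HM.
H -> fMS: M nullable, giving fMS | fS.
Drop M -> ε.
M -> HMS: M nullable, giving HMS | HS.
M -> eMf: M nullable, giving eMf | ef.
Unchanged (no nullable symbols): S -> fe; H -> e; M -> f.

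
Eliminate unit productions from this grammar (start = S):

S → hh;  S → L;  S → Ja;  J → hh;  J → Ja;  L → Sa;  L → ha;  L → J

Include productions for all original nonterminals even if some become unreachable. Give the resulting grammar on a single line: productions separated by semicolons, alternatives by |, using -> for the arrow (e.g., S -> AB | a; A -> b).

Unit productions: L->J, S->L.
Unit pairs (A ⇒* B via units): (L,J), (S,J), (S,L).
S: inherits non-unit rules of {J, L, S} → Ja | Sa | ha | hh.
J: inherits non-unit rules of {J} → Ja | hh.
L: inherits non-unit rules of {J, L} → Ja | Sa | ha | hh.

S -> Ja | Sa | ha | hh; J -> Ja | hh; L -> Ja | Sa | ha | hh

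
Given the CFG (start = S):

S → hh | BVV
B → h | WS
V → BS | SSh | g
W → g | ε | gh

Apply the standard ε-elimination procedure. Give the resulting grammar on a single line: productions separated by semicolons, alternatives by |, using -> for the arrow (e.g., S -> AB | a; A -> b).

Nullable set: {W}.
B -> WS: W nullable, giving S | WS.
Drop W -> ε.
Unchanged (no nullable symbols): S -> BVV; S -> hh; B -> h; V -> BS; V -> SSh; V -> g; W -> g; W -> gh.

S -> hh | BVV; B -> S | h | WS; V -> g | BS | SSh; W -> g | gh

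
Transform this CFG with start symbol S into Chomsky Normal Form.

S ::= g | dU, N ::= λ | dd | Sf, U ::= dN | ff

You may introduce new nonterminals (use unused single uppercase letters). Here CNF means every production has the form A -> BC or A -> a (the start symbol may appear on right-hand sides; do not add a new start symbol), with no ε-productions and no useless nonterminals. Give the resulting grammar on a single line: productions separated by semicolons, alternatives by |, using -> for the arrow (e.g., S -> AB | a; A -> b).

Nullable: {N}; after ε-elimination: S -> g | dU; N -> Sf | dd; U -> d | dN | ff.
No unit productions to eliminate.
TERM: introduce B -> d, A -> f and substitute in every rule of length ≥2.

S -> g | BU; A -> f; B -> d; N -> BB | SA; U -> d | AA | BN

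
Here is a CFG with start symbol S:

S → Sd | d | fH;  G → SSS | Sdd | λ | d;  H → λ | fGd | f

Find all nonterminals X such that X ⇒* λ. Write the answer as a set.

Directly nullable (have an ε-rule): {G, H}.
Not nullable: S — each has a terminal in every rule's right-hand side or depends on a non-nullable symbol.

{G, H}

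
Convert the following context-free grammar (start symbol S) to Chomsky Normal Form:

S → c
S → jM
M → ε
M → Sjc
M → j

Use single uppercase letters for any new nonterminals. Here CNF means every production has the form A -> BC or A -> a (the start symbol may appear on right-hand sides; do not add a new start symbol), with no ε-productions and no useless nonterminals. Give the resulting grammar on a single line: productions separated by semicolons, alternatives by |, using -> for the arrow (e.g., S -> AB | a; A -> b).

S -> c | j | AM; A -> j; B -> c; C -> AB; M -> j | SC

Nullable: {M}; after ε-elimination: S -> c | j | jM; M -> j | Sjc.
No unit productions to eliminate.
TERM: introduce B -> c, A -> j and substitute in every rule of length ≥2.
BIN: M -> SAB becomes M -> SC, C -> AB.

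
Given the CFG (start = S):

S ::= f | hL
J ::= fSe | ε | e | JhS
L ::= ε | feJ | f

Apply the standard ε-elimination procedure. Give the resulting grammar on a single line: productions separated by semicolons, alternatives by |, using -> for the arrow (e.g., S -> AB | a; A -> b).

S -> f | h | hL; J -> e | hS | JhS | fSe; L -> f | fe | feJ

Nullable set: {J, L}.
S -> hL: L nullable, giving h | hL.
Drop J -> ε.
J -> JhS: J nullable, giving JhS | hS.
Drop L -> ε.
L -> feJ: J nullable, giving fe | feJ.
Unchanged (no nullable symbols): S -> f; J -> e; J -> fSe; L -> f.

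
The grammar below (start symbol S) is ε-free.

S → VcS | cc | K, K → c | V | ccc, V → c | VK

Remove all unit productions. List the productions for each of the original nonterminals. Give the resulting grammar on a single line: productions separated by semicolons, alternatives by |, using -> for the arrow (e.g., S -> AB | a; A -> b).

S -> c | VK | cc | VcS | ccc; K -> c | VK | ccc; V -> c | VK

Unit productions: K->V, S->K.
Unit pairs (A ⇒* B via units): (K,V), (S,K), (S,V).
S: inherits non-unit rules of {K, S, V} → VK | VcS | c | cc | ccc.
K: inherits non-unit rules of {K, V} → VK | c | ccc.
V: inherits non-unit rules of {V} → VK | c.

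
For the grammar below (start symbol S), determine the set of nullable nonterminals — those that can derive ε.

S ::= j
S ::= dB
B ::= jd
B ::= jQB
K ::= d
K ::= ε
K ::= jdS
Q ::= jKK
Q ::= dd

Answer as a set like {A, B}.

{K}

Directly nullable (have an ε-rule): {K}.
Not nullable: B, Q, S — each has a terminal in every rule's right-hand side or depends on a non-nullable symbol.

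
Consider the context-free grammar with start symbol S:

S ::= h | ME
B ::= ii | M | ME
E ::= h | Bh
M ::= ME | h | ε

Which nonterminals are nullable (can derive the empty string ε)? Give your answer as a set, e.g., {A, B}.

Directly nullable (have an ε-rule): {M}.
B is nullable via B -> M (every symbol on the right is already known nullable).
Not nullable: E, S — each has a terminal in every rule's right-hand side or depends on a non-nullable symbol.

{B, M}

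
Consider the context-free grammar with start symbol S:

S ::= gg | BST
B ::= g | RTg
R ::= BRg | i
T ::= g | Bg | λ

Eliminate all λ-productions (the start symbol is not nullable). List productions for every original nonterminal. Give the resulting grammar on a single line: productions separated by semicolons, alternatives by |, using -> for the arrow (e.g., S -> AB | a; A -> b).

Nullable set: {T}.
S -> BST: T nullable, giving BS | BST.
B -> RTg: T nullable, giving RTg | Rg.
Drop T -> λ.
Unchanged (no nullable symbols): S -> gg; B -> g; R -> BRg; R -> i; T -> Bg; T -> g.

S -> BS | gg | BST; B -> g | Rg | RTg; R -> i | BRg; T -> g | Bg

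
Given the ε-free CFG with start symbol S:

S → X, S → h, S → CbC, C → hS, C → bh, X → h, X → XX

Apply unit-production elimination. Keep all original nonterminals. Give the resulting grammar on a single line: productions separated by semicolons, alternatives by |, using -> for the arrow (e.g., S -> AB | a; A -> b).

S -> h | XX | CbC; C -> bh | hS; X -> h | XX

Unit productions: S->X.
Unit pairs (A ⇒* B via units): (S,X).
S: inherits non-unit rules of {S, X} → CbC | XX | h.
C: inherits non-unit rules of {C} → bh | hS.
X: inherits non-unit rules of {X} → XX | h.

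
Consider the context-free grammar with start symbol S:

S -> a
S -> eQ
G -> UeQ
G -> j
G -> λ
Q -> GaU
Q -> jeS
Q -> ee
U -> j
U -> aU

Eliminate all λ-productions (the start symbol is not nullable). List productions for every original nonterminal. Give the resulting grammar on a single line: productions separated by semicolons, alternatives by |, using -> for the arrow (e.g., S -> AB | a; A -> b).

S -> a | eQ; G -> j | UeQ; Q -> aU | ee | GaU | jeS; U -> j | aU

Nullable set: {G}.
Drop G -> λ.
Q -> GaU: G nullable, giving GaU | aU.
Unchanged (no nullable symbols): S -> a; S -> eQ; G -> UeQ; G -> j; Q -> ee; Q -> jeS; U -> aU; U -> j.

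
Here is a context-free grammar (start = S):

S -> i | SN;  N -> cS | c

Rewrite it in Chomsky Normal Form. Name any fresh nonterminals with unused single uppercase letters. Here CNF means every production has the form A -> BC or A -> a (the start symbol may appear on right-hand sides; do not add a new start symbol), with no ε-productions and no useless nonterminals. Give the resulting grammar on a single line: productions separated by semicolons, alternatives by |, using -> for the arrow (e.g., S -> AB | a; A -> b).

S -> i | SN; A -> c; N -> c | AS

No ε-productions.
No unit productions to eliminate.
TERM: introduce A -> c and substitute in every rule of length ≥2.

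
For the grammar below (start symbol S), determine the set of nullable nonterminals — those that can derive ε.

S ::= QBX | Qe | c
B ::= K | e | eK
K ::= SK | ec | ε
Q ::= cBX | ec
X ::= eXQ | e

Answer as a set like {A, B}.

{B, K}

Directly nullable (have an ε-rule): {K}.
B is nullable via B -> K (every symbol on the right is already known nullable).
Not nullable: Q, S, X — each has a terminal in every rule's right-hand side or depends on a non-nullable symbol.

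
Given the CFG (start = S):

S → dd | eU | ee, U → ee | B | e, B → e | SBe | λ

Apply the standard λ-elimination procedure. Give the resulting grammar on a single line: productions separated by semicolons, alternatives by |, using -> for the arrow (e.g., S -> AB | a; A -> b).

S -> e | dd | eU | ee; B -> e | Se | SBe; U -> B | e | ee

Nullable set: {B, U}.
S -> eU: U nullable, giving e | eU.
Drop B -> λ.
B -> SBe: B nullable, giving SBe | Se.
U -> B: B nullable, giving B.
Unchanged (no nullable symbols): S -> dd; S -> ee; B -> e; U -> e; U -> ee.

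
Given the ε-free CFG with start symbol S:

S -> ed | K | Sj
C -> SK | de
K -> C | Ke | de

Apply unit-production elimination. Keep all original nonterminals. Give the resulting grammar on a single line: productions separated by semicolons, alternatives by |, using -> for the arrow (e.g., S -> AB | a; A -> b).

Unit productions: K->C, S->K.
Unit pairs (A ⇒* B via units): (K,C), (S,C), (S,K).
S: inherits non-unit rules of {C, K, S} → Ke | SK | Sj | de | ed.
C: inherits non-unit rules of {C} → SK | de.
K: inherits non-unit rules of {C, K} → Ke | SK | de.

S -> Ke | SK | Sj | de | ed; C -> SK | de; K -> Ke | SK | de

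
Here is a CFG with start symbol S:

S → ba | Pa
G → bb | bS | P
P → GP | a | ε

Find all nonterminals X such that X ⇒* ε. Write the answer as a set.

{G, P}

Directly nullable (have an ε-rule): {P}.
G is nullable via G -> P (every symbol on the right is already known nullable).
Not nullable: S — each has a terminal in every rule's right-hand side or depends on a non-nullable symbol.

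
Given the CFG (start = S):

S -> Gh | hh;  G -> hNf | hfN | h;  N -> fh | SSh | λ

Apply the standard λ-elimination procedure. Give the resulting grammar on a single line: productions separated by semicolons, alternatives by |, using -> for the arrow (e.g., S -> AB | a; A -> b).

Nullable set: {N}.
G -> hNf: N nullable, giving hNf | hf.
G -> hfN: N nullable, giving hf | hfN.
Drop N -> λ.
Unchanged (no nullable symbols): S -> Gh; S -> hh; G -> h; N -> SSh; N -> fh.

S -> Gh | hh; G -> h | hf | hNf | hfN; N -> fh | SSh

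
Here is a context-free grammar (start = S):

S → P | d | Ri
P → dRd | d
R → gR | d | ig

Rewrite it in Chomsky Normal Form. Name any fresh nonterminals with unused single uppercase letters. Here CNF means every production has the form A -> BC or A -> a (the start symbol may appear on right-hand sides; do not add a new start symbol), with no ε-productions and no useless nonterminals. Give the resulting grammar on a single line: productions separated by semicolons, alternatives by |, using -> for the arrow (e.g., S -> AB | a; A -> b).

No ε-productions.
After unit-elimination: S -> d | Ri | dRd; P -> d | dRd; R -> d | gR | ig.
TERM: introduce A -> d, B -> g, C -> i and substitute in every rule of length ≥2.
BIN: P -> ARA becomes P -> AD, D -> RA; S -> ARA becomes S -> AE, E -> RA.
Drop unreachable/unproductive: P.

S -> d | AE | RC; A -> d; B -> g; C -> i; E -> RA; R -> d | BR | CB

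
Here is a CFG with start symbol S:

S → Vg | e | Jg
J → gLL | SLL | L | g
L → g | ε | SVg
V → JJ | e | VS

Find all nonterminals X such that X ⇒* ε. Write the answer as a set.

Directly nullable (have an ε-rule): {L}.
J is nullable via J -> L (every symbol on the right is already known nullable).
V is nullable via V -> JJ (every symbol on the right is already known nullable).
Not nullable: S — each has a terminal in every rule's right-hand side or depends on a non-nullable symbol.

{J, L, V}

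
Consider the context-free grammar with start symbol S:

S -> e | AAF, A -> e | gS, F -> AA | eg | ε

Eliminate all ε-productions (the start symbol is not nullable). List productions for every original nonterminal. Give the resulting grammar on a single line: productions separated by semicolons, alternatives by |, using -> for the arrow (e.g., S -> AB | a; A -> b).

Nullable set: {F}.
S -> AAF: F nullable, giving AA | AAF.
Drop F -> ε.
Unchanged (no nullable symbols): S -> e; A -> e; A -> gS; F -> AA; F -> eg.

S -> e | AA | AAF; A -> e | gS; F -> AA | eg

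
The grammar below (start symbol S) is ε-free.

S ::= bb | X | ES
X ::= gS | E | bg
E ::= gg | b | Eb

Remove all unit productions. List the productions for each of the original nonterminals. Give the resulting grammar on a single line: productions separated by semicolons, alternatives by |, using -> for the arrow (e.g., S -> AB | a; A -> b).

Unit productions: S->X, X->E.
Unit pairs (A ⇒* B via units): (S,E), (S,X), (X,E).
S: inherits non-unit rules of {E, S, X} → ES | Eb | b | bb | bg | gS | gg.
E: inherits non-unit rules of {E} → Eb | b | gg.
X: inherits non-unit rules of {E, X} → Eb | b | bg | gS | gg.

S -> b | ES | Eb | bb | bg | gS | gg; E -> b | Eb | gg; X -> b | Eb | bg | gS | gg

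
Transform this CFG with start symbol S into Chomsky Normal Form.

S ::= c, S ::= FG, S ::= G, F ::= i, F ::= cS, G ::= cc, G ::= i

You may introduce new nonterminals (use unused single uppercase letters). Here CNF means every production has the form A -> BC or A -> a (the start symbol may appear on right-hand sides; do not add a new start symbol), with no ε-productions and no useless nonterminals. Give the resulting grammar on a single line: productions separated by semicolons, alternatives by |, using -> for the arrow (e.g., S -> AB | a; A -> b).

S -> c | i | AA | FG; A -> c; F -> i | AS; G -> i | AA

No ε-productions.
After unit-elimination: S -> c | i | FG | cc; F -> i | cS; G -> i | cc.
TERM: introduce A -> c and substitute in every rule of length ≥2.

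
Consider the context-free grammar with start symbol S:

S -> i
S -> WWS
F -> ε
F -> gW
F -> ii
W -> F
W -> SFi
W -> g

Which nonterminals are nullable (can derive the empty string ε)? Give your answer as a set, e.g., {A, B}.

{F, W}

Directly nullable (have an ε-rule): {F}.
W is nullable via W -> F (every symbol on the right is already known nullable).
Not nullable: S — each has a terminal in every rule's right-hand side or depends on a non-nullable symbol.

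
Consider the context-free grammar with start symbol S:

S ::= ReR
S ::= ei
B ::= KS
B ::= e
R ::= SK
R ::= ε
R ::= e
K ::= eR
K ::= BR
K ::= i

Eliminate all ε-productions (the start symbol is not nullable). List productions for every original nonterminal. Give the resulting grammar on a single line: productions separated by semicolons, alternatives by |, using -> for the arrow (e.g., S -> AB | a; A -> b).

Nullable set: {R}.
S -> ReR: R, R nullable, giving Re | ReR | e | eR.
K -> BR: R nullable, giving B | BR.
K -> eR: R nullable, giving e | eR.
Drop R -> ε.
Unchanged (no nullable symbols): S -> ei; B -> KS; B -> e; K -> i; R -> SK; R -> e.

S -> e | Re | eR | ei | ReR; B -> e | KS; K -> B | e | i | BR | eR; R -> e | SK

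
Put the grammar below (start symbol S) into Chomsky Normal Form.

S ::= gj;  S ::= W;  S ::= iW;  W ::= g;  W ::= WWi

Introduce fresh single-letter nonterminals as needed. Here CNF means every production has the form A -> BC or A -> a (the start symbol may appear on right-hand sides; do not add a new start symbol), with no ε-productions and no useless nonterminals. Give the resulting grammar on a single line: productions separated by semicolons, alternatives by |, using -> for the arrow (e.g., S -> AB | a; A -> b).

No ε-productions.
After unit-elimination: S -> g | gj | iW | WWi; W -> g | WWi.
TERM: introduce B -> g, A -> i, C -> j and substitute in every rule of length ≥2.
BIN: S -> WWA becomes S -> WD, D -> WA; W -> WWA becomes W -> WE, E -> WA.

S -> g | AW | BC | WD; A -> i; B -> g; C -> j; D -> WA; E -> WA; W -> g | WE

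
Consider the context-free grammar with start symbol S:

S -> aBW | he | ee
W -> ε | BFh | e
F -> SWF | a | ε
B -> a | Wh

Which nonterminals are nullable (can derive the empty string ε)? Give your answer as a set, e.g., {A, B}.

Directly nullable (have an ε-rule): {F, W}.
Not nullable: B, S — each has a terminal in every rule's right-hand side or depends on a non-nullable symbol.

{F, W}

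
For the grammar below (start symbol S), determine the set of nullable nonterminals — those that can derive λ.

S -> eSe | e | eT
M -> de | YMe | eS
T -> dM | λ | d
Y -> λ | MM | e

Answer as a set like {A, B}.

{T, Y}

Directly nullable (have an ε-rule): {T, Y}.
Not nullable: M, S — each has a terminal in every rule's right-hand side or depends on a non-nullable symbol.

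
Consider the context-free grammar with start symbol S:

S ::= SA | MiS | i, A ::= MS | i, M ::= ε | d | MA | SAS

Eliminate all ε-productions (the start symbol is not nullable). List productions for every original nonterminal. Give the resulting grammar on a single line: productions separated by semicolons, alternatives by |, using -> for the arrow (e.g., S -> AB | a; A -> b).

Nullable set: {M}.
S -> MiS: M nullable, giving MiS | iS.
A -> MS: M nullable, giving MS | S.
Drop M -> ε.
M -> MA: M nullable, giving A | MA.
Unchanged (no nullable symbols): S -> SA; S -> i; A -> i; M -> SAS; M -> d.

S -> i | SA | iS | MiS; A -> S | i | MS; M -> A | d | MA | SAS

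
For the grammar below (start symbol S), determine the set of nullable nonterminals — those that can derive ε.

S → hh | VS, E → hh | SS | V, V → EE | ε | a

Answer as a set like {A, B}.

{E, V}

Directly nullable (have an ε-rule): {V}.
E is nullable via E -> V (every symbol on the right is already known nullable).
Not nullable: S — each has a terminal in every rule's right-hand side or depends on a non-nullable symbol.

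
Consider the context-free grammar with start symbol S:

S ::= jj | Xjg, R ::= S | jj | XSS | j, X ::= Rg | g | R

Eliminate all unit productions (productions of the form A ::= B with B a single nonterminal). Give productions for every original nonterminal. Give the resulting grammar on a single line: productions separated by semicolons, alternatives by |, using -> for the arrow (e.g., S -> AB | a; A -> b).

Unit productions: R->S, X->R.
Unit pairs (A ⇒* B via units): (R,S), (X,R), (X,S).
S: inherits non-unit rules of {S} → Xjg | jj.
R: inherits non-unit rules of {R, S} → XSS | Xjg | j | jj.
X: inherits non-unit rules of {R, S, X} → Rg | XSS | Xjg | g | j | jj.

S -> jj | Xjg; R -> j | jj | XSS | Xjg; X -> g | j | Rg | jj | XSS | Xjg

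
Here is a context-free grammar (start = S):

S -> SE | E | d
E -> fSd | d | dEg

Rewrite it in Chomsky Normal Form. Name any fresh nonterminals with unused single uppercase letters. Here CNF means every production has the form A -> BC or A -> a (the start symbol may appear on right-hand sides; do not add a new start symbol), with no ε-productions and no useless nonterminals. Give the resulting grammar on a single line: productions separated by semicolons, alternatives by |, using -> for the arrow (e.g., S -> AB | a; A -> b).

S -> d | AG | CH | SE; A -> d; B -> g; C -> f; D -> EB; E -> d | AD | CF; F -> SA; G -> EB; H -> SA

No ε-productions.
After unit-elimination: S -> d | SE | dEg | fSd; E -> d | dEg | fSd.
TERM: introduce A -> d, C -> f, B -> g and substitute in every rule of length ≥2.
BIN: E -> AEB becomes E -> AD, D -> EB; E -> CSA becomes E -> CF, F -> SA; S -> AEB becomes S -> AG, G -> EB; S -> CSA becomes S -> CH, H -> SA.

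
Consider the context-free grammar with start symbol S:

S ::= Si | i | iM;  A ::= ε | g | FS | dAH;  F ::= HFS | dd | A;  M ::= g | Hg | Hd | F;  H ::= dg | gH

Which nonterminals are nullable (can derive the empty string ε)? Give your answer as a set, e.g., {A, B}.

{A, F, M}

Directly nullable (have an ε-rule): {A}.
F is nullable via F -> A (every symbol on the right is already known nullable).
M is nullable via M -> F (every symbol on the right is already known nullable).
Not nullable: H, S — each has a terminal in every rule's right-hand side or depends on a non-nullable symbol.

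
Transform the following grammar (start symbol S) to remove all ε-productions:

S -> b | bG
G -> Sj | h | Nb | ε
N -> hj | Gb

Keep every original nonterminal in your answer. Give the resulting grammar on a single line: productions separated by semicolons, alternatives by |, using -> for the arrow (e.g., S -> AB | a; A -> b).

S -> b | bG; G -> h | Nb | Sj; N -> b | Gb | hj

Nullable set: {G}.
S -> bG: G nullable, giving b | bG.
Drop G -> ε.
N -> Gb: G nullable, giving Gb | b.
Unchanged (no nullable symbols): S -> b; G -> Nb; G -> Sj; G -> h; N -> hj.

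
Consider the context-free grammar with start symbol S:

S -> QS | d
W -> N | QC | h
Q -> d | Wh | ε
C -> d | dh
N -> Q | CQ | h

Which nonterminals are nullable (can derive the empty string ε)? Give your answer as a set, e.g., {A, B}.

{N, Q, W}

Directly nullable (have an ε-rule): {Q}.
N is nullable via N -> Q (every symbol on the right is already known nullable).
W is nullable via W -> N (every symbol on the right is already known nullable).
Not nullable: C, S — each has a terminal in every rule's right-hand side or depends on a non-nullable symbol.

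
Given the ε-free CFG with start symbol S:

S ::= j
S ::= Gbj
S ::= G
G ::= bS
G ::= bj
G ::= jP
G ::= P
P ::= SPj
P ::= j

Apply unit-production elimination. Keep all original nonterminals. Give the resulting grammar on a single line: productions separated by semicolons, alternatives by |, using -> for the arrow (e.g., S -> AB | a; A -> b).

Unit productions: G->P, S->G.
Unit pairs (A ⇒* B via units): (G,P), (S,G), (S,P).
S: inherits non-unit rules of {G, P, S} → Gbj | SPj | bS | bj | j | jP.
G: inherits non-unit rules of {G, P} → SPj | bS | bj | j | jP.
P: inherits non-unit rules of {P} → SPj | j.

S -> j | bS | bj | jP | Gbj | SPj; G -> j | bS | bj | jP | SPj; P -> j | SPj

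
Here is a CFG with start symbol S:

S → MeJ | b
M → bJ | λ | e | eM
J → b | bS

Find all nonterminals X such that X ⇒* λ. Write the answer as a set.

{M}

Directly nullable (have an ε-rule): {M}.
Not nullable: J, S — each has a terminal in every rule's right-hand side or depends on a non-nullable symbol.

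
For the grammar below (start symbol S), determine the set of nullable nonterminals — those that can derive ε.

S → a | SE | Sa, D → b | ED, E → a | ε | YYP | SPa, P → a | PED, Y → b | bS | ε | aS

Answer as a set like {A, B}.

{E, Y}

Directly nullable (have an ε-rule): {E, Y}.
Not nullable: D, P, S — each has a terminal in every rule's right-hand side or depends on a non-nullable symbol.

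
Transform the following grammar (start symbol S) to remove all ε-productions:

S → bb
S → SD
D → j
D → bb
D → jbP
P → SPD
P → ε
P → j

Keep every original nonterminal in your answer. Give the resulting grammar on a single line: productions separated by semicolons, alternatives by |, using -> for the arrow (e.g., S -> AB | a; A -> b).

S -> SD | bb; D -> j | bb | jb | jbP; P -> j | SD | SPD

Nullable set: {P}.
D -> jbP: P nullable, giving jb | jbP.
Drop P -> ε.
P -> SPD: P nullable, giving SD | SPD.
Unchanged (no nullable symbols): S -> SD; S -> bb; D -> bb; D -> j; P -> j.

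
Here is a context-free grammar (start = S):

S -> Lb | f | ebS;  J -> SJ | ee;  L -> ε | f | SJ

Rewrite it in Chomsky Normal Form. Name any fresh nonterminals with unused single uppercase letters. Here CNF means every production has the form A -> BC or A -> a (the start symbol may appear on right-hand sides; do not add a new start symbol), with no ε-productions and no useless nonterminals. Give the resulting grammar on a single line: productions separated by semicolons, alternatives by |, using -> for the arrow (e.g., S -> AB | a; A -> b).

Nullable: {L}; after ε-elimination: S -> b | f | Lb | ebS; J -> SJ | ee; L -> f | SJ.
No unit productions to eliminate.
TERM: introduce B -> b, A -> e and substitute in every rule of length ≥2.
BIN: S -> ABS becomes S -> AC, C -> BS.

S -> b | f | AC | LB; A -> e; B -> b; C -> BS; J -> AA | SJ; L -> f | SJ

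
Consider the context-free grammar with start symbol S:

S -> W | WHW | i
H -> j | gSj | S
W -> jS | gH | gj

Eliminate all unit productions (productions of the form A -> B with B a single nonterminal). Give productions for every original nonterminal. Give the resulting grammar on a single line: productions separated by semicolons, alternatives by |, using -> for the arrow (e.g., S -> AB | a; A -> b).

S -> i | gH | gj | jS | WHW; H -> i | j | gH | gj | jS | WHW | gSj; W -> gH | gj | jS

Unit productions: H->S, S->W.
Unit pairs (A ⇒* B via units): (H,S), (H,W), (S,W).
S: inherits non-unit rules of {S, W} → WHW | gH | gj | i | jS.
H: inherits non-unit rules of {H, S, W} → WHW | gH | gSj | gj | i | j | jS.
W: inherits non-unit rules of {W} → gH | gj | jS.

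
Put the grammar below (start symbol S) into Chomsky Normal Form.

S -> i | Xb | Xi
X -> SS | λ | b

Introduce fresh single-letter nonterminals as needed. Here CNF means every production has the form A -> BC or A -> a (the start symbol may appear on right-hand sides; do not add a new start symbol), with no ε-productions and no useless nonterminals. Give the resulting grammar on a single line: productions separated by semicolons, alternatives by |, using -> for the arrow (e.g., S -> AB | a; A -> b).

Nullable: {X}; after ε-elimination: S -> b | i | Xb | Xi; X -> b | SS.
No unit productions to eliminate.
TERM: introduce A -> b, B -> i and substitute in every rule of length ≥2.

S -> b | i | XA | XB; A -> b; B -> i; X -> b | SS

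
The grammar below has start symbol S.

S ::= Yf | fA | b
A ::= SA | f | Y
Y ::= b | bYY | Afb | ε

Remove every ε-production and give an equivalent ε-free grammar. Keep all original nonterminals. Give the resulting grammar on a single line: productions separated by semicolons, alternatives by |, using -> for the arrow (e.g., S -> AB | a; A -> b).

Nullable set: {A, Y}.
S -> Yf: Y nullable, giving Yf | f.
S -> fA: A nullable, giving f | fA.
A -> SA: A nullable, giving S | SA.
A -> Y: Y nullable, giving Y.
Drop Y -> ε.
Y -> Afb: A nullable, giving Afb | fb.
Y -> bYY: Y, Y nullable, giving b | bY | bYY.
Unchanged (no nullable symbols): S -> b; A -> f; Y -> b.

S -> b | f | Yf | fA; A -> S | Y | f | SA; Y -> b | bY | fb | Afb | bYY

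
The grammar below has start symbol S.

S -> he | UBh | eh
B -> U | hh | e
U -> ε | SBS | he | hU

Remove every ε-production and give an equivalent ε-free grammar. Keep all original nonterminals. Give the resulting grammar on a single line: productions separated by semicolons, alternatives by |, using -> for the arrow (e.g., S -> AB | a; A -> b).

Nullable set: {B, U}.
S -> UBh: U, B nullable, giving Bh | UBh | Uh | h.
B -> U: U nullable, giving U.
Drop U -> ε.
U -> SBS: B nullable, giving SBS | SS.
U -> hU: U nullable, giving h | hU.
Unchanged (no nullable symbols): S -> eh; S -> he; B -> e; B -> hh; U -> he.

S -> h | Bh | Uh | eh | he | UBh; B -> U | e | hh; U -> h | SS | hU | he | SBS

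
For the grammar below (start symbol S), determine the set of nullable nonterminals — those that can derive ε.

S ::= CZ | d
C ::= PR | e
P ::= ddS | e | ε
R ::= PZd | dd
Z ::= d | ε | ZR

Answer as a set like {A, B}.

Directly nullable (have an ε-rule): {P, Z}.
Not nullable: C, R, S — each has a terminal in every rule's right-hand side or depends on a non-nullable symbol.

{P, Z}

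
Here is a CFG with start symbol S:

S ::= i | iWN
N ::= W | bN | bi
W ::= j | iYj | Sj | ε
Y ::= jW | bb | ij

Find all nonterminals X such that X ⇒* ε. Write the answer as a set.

{N, W}

Directly nullable (have an ε-rule): {W}.
N is nullable via N -> W (every symbol on the right is already known nullable).
Not nullable: S, Y — each has a terminal in every rule's right-hand side or depends on a non-nullable symbol.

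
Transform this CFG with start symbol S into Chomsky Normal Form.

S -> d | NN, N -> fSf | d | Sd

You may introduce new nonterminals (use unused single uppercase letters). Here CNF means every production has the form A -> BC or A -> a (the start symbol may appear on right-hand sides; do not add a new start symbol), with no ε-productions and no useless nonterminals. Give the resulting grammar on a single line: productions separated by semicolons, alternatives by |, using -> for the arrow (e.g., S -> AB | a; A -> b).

S -> d | NN; A -> d; B -> f; C -> SB; N -> d | BC | SA

No ε-productions.
No unit productions to eliminate.
TERM: introduce A -> d, B -> f and substitute in every rule of length ≥2.
BIN: N -> BSB becomes N -> BC, C -> SB.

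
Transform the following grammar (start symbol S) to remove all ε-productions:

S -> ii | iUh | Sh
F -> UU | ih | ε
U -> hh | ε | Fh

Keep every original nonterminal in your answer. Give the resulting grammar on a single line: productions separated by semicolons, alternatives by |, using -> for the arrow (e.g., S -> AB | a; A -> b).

S -> Sh | ih | ii | iUh; F -> U | UU | ih; U -> h | Fh | hh

Nullable set: {F, U}.
S -> iUh: U nullable, giving iUh | ih.
Drop F -> ε.
F -> UU: U, U nullable, giving U | UU.
Drop U -> ε.
U -> Fh: F nullable, giving Fh | h.
Unchanged (no nullable symbols): S -> Sh; S -> ii; F -> ih; U -> hh.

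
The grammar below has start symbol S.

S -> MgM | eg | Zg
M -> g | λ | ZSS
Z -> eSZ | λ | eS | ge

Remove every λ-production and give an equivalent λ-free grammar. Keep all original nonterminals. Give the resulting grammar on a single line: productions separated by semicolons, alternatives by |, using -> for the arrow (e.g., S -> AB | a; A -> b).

S -> g | Mg | Zg | eg | gM | MgM; M -> g | SS | ZSS; Z -> eS | ge | eSZ

Nullable set: {M, Z}.
S -> MgM: M, M nullable, giving Mg | MgM | g | gM.
S -> Zg: Z nullable, giving Zg | g.
Drop M -> λ.
M -> ZSS: Z nullable, giving SS | ZSS.
Drop Z -> λ.
Z -> eSZ: Z nullable, giving eS | eSZ.
Unchanged (no nullable symbols): S -> eg; M -> g; Z -> eS; Z -> ge.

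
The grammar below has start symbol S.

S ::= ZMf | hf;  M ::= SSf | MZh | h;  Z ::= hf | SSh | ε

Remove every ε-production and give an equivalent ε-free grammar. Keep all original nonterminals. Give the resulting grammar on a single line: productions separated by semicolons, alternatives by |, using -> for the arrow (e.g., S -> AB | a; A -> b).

S -> Mf | hf | ZMf; M -> h | Mh | MZh | SSf; Z -> hf | SSh

Nullable set: {Z}.
S -> ZMf: Z nullable, giving Mf | ZMf.
M -> MZh: Z nullable, giving MZh | Mh.
Drop Z -> ε.
Unchanged (no nullable symbols): S -> hf; M -> SSf; M -> h; Z -> SSh; Z -> hf.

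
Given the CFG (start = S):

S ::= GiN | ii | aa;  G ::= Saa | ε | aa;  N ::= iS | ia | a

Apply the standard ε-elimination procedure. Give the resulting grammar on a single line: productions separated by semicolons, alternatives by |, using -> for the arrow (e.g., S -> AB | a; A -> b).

Nullable set: {G}.
S -> GiN: G nullable, giving GiN | iN.
Drop G -> ε.
Unchanged (no nullable symbols): S -> aa; S -> ii; G -> Saa; G -> aa; N -> a; N -> iS; N -> ia.

S -> aa | iN | ii | GiN; G -> aa | Saa; N -> a | iS | ia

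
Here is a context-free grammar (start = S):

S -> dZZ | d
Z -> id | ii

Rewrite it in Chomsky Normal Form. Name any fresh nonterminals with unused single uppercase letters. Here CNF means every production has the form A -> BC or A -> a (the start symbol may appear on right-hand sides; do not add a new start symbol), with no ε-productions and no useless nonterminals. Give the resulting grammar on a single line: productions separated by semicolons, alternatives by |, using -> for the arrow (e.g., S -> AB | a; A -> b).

No ε-productions.
No unit productions to eliminate.
TERM: introduce A -> d, B -> i and substitute in every rule of length ≥2.
BIN: S -> AZZ becomes S -> AC, C -> ZZ.

S -> d | AC; A -> d; B -> i; C -> ZZ; Z -> BA | BB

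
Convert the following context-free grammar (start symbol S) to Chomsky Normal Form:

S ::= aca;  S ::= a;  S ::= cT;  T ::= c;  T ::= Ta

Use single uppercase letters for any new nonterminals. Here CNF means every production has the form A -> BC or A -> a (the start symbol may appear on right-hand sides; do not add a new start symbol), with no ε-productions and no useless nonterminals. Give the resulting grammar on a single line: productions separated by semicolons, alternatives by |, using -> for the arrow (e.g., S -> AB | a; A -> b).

No ε-productions.
No unit productions to eliminate.
TERM: introduce A -> a, B -> c and substitute in every rule of length ≥2.
BIN: S -> ABA becomes S -> AC, C -> BA.

S -> a | AC | BT; A -> a; B -> c; C -> BA; T -> c | TA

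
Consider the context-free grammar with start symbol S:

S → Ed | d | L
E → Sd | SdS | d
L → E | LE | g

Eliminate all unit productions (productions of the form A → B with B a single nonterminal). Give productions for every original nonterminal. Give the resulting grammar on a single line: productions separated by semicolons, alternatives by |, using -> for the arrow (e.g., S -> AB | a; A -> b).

Unit productions: L->E, S->L.
Unit pairs (A ⇒* B via units): (L,E), (S,E), (S,L).
S: inherits non-unit rules of {E, L, S} → Ed | LE | Sd | SdS | d | g.
E: inherits non-unit rules of {E} → Sd | SdS | d.
L: inherits non-unit rules of {E, L} → LE | Sd | SdS | d | g.

S -> d | g | Ed | LE | Sd | SdS; E -> d | Sd | SdS; L -> d | g | LE | Sd | SdS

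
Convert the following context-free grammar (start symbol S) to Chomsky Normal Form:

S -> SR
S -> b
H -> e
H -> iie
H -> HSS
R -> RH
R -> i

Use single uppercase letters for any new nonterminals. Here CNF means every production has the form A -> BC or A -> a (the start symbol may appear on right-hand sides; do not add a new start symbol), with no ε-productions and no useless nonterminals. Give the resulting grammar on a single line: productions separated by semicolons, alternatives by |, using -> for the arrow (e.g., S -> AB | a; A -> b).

No ε-productions.
No unit productions to eliminate.
TERM: introduce B -> e, A -> i and substitute in every rule of length ≥2.
BIN: H -> AAB becomes H -> AC, C -> AB; H -> HSS becomes H -> HD, D -> SS.

S -> b | SR; A -> i; B -> e; C -> AB; D -> SS; H -> e | AC | HD; R -> i | RH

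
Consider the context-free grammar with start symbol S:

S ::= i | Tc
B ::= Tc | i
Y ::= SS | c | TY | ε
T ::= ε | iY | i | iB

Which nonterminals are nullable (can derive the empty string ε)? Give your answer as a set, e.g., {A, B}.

{T, Y}

Directly nullable (have an ε-rule): {T, Y}.
Not nullable: B, S — each has a terminal in every rule's right-hand side or depends on a non-nullable symbol.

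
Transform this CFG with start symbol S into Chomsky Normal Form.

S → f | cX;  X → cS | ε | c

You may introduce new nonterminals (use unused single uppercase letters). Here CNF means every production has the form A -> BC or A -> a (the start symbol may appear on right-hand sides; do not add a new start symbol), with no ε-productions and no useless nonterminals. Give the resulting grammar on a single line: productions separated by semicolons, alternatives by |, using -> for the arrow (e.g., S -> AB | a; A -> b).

Nullable: {X}; after ε-elimination: S -> c | f | cX; X -> c | cS.
No unit productions to eliminate.
TERM: introduce A -> c and substitute in every rule of length ≥2.

S -> c | f | AX; A -> c; X -> c | AS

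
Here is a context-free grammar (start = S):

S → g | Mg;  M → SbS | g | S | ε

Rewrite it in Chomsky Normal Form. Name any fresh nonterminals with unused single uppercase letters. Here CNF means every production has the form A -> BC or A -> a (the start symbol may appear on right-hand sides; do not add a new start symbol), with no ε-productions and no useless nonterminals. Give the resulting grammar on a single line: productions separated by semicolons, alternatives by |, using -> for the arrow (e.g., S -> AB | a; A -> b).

S -> g | MA; A -> g; B -> b; C -> BS; M -> g | MA | SC

Nullable: {M}; after ε-elimination: S -> g | Mg; M -> S | g | SbS.
After unit-elimination: S -> g | Mg; M -> g | Mg | SbS.
TERM: introduce B -> b, A -> g and substitute in every rule of length ≥2.
BIN: M -> SBS becomes M -> SC, C -> BS.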